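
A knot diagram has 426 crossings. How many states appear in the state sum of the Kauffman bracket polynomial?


Each crossing contributes 2 choices (A-smoothing or B-smoothing).
Total states = 2^426 = 173291855882550928723650886508942731464777317210988535948154973788413831737851601439998400381508723631086950685087723239310884864

173291855882550928723650886508942731464777317210988535948154973788413831737851601439998400381508723631086950685087723239310884864


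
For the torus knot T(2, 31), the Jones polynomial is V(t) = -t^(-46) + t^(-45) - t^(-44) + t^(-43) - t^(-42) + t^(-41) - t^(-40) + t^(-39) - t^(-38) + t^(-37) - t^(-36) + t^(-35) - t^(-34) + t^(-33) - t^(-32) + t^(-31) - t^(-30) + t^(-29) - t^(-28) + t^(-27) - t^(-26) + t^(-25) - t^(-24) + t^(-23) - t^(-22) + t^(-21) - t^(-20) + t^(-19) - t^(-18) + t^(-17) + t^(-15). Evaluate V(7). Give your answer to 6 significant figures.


Substituting t = 7 into V(t) = -t^(-46) + t^(-45) - t^(-44) + t^(-43) - t^(-42) + t^(-41) - t^(-40) + t^(-39) - t^(-38) + t^(-37) - t^(-36) + t^(-35) - t^(-34) + t^(-33) - t^(-32) + t^(-31) - t^(-30) + t^(-29) - t^(-28) + t^(-27) - t^(-26) + t^(-25) - t^(-24) + t^(-23) - t^(-22) + t^(-21) - t^(-20) + t^(-19) - t^(-18) + t^(-17) + t^(-15):
  (-)t^(-46) = -1.33503e-39
  (+)t^(-45) = 9.34519e-39
  (-)t^(-44) = -6.54163e-38
  (+)t^(-43) = 4.57914e-37
  (-)t^(-42) = -3.2054e-36
  (+)t^(-41) = 2.24378e-35
  (-)t^(-40) = -1.57065e-34
  (+)t^(-39) = 1.09945e-33
  (-)t^(-38) = -7.69617e-33
  (+)t^(-37) = 5.38732e-32
  (-)t^(-36) = -3.77112e-31
  (+)t^(-35) = 2.63979e-30
  (-)t^(-34) = -1.84785e-29
  (+)t^(-33) = 1.29349e-28
  (-)t^(-32) = -9.05446e-28
  (+)t^(-31) = 6.33812e-27
  (-)t^(-30) = -4.43669e-26
  (+)t^(-29) = 3.10568e-25
  (-)t^(-28) = -2.17398e-24
  (+)t^(-27) = 1.52178e-23
  (-)t^(-26) = -1.06525e-22
  (+)t^(-25) = 7.45674e-22
  (-)t^(-24) = -5.21972e-21
  (+)t^(-23) = 3.6538e-20
  (-)t^(-22) = -2.55766e-19
  (+)t^(-21) = 1.79036e-18
  (-)t^(-20) = -1.25325e-17
  (+)t^(-19) = 8.77278e-17
  (-)t^(-18) = -6.14095e-16
  (+)t^(-17) = 4.29866e-15
  (+)t^(-15) = 2.10634e-13
Sum = (-1.33503e-39) + (9.34519e-39) + (-6.54163e-38) + (4.57914e-37) + (-3.2054e-36) + (2.24378e-35) + (-1.57065e-34) + (1.09945e-33) + (-7.69617e-33) + (5.38732e-32) + (-3.77112e-31) + (2.63979e-30) + (-1.84785e-29) + (1.29349e-28) + (-9.05446e-28) + (6.33812e-27) + (-4.43669e-26) + (3.10568e-25) + (-2.17398e-24) + (1.52178e-23) + (-1.06525e-22) + (7.45674e-22) + (-5.21972e-21) + (3.6538e-20) + (-2.55766e-19) + (1.79036e-18) + (-1.25325e-17) + (8.77278e-17) + (-6.14095e-16) + (4.29866e-15) + (2.10634e-13)
= 2.143957779e-13
Rounded to 6 significant figures: 2.14396e-13

2.14396e-13


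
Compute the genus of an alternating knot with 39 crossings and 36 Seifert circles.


For alternating knots, g = (c - s + 1)/2.
= (39 - 36 + 1)/2
= 4/2 = 2

2


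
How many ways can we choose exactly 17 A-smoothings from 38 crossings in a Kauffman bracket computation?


We choose which 17 of 38 crossings get A-smoothings.
C(38, 17) = 38! / (17! * 21!)
= 28781143380

28781143380


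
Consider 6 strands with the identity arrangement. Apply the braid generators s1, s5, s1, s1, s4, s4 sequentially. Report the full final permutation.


Starting with identity [1, 2, 3, 4, 5, 6].
Apply generators in sequence:
  After s1: [2, 1, 3, 4, 5, 6]
  After s5: [2, 1, 3, 4, 6, 5]
  After s1: [1, 2, 3, 4, 6, 5]
  After s1: [2, 1, 3, 4, 6, 5]
  After s4: [2, 1, 3, 6, 4, 5]
  After s4: [2, 1, 3, 4, 6, 5]
Final permutation: [2, 1, 3, 4, 6, 5]

[2, 1, 3, 4, 6, 5]


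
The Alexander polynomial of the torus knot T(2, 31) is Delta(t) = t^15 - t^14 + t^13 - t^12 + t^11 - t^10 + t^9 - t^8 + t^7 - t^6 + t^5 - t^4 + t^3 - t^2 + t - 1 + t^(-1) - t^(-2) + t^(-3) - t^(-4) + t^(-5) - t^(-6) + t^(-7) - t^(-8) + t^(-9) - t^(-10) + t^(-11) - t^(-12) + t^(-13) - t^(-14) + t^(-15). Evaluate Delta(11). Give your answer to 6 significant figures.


Substituting t = 11 into Delta(t) = t^15 - t^14 + t^13 - t^12 + t^11 - t^10 + t^9 - t^8 + t^7 - t^6 + t^5 - t^4 + t^3 - t^2 + t - 1 + t^(-1) - t^(-2) + t^(-3) - t^(-4) + t^(-5) - t^(-6) + t^(-7) - t^(-8) + t^(-9) - t^(-10) + t^(-11) - t^(-12) + t^(-13) - t^(-14) + t^(-15):
Term values: (4177248169415651) + (-379749833583241) + (34522712143931) + (-3138428376721) + (285311670611) + (-25937424601) + (2357947691) + (-214358881) + (19487171) + (-1771561) + (161051) + (-14641) + (1331) + (-121) + (11) + (-1) + (0.0909091) + (-0.00826446) + (0.000751315) + (-6.83013e-05) + (6.20921e-06) + (-5.64474e-07) + (5.13158e-08) + (-4.66507e-09) + (4.24098e-10) + (-3.85543e-11) + (3.50494e-12) + (-3.18631e-13) + (2.89664e-14) + (-2.63331e-15) + (2.39392e-16)
Sum = 3.829144155e+15
Rounded to 6 significant figures: 3.82914e+15

3.82914e+15


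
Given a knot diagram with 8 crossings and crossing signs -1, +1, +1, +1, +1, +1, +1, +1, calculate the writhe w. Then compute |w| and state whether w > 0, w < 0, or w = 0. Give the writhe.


Step 1: Count positive crossings (+1).
Positive crossings: 7
Step 2: Count negative crossings (-1).
Negative crossings: 1
Step 3: Writhe = (positive) - (negative)
w = 7 - 1 = 6
Step 4: |w| = 6, and w is positive

6


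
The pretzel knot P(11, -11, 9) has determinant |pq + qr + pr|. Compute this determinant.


Step 1: Compute pq + qr + pr.
pq = 11*(-11) = -121
qr = (-11)*9 = -99
pr = 11*9 = 99
pq + qr + pr = -121 + (-99) + 99 = -121
Step 2: Take absolute value.
det(P(11,-11,9)) = |-121| = 121

121


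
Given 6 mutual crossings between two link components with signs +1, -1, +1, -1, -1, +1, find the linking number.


Step 1: Count positive crossings: 3
Step 2: Count negative crossings: 3
Step 3: Sum of signs = 3 - 3 = 0
Step 4: Linking number = sum/2 = 0/2 = 0

0


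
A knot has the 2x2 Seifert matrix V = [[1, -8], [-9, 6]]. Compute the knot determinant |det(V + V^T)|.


Step 1: Form V + V^T where V = [[1, -8], [-9, 6]]
  V^T = [[1, -9], [-8, 6]]
  V + V^T = [[2, -17], [-17, 12]]
Step 2: det(V + V^T) = 2*12 - (-17)*(-17)
  = 24 - 289 = -265
Step 3: Knot determinant = |det(V + V^T)| = |-265| = 265

265


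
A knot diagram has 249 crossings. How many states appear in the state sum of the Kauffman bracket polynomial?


Each crossing contributes 2 choices (A-smoothing or B-smoothing).
Total states = 2^249 = 904625697166532776746648320380374280103671755200316906558262375061821325312

904625697166532776746648320380374280103671755200316906558262375061821325312


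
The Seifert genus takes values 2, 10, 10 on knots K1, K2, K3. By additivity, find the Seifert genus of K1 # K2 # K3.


The Seifert genus is additive under connected sum.
Seifert genus(K1 # K2 # K3) = (2) + (10) + (10)
= 22

22


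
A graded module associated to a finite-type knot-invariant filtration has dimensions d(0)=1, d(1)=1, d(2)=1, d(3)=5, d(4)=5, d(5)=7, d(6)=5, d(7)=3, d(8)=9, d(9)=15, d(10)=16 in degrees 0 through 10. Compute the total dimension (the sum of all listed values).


Total dimension = d(0) + d(1) + ... + d(10)
= 1 + 1 + 1 + 5 + 5 + 7 + 5 + 3 + 9 + 15 + 16
= 68

68


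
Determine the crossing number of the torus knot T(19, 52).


For a torus knot T(p, q) with gcd(p,q)=1,
the crossing number is min(p*(q-1), q*(p-1)).
p*(q-1) = 19*51 = 969
q*(p-1) = 52*18 = 936
min(969, 936) = 936

936


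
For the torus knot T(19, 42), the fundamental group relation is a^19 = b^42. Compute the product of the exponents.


The relation is a^19 = b^42.
Product of exponents = 19 * 42
= 798

798


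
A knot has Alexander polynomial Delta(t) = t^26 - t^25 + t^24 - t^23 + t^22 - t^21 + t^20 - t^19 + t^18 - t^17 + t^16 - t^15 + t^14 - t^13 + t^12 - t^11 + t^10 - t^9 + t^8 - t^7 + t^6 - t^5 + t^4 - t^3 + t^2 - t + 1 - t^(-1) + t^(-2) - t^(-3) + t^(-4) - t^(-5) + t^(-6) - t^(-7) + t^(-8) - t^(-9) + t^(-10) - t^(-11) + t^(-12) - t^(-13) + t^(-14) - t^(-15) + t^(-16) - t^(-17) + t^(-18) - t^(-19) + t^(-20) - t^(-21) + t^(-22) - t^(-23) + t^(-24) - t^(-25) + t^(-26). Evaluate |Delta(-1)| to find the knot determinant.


Step 1: The polynomial has 53 terms with alternating signs, exponents from 26 down to -26.
Step 2: Substitute t = -1. The i-th term has coefficient (-1)^i and exponent (m-i),
  so its value is (-1)^i * (-1)^(m-i) = (-1)^m = 1 for every i.
Step 3: All 53 terms equal 1, so Delta(-1) = 53 * (1) = 53
Step 4: |Delta(-1)| = 53

53


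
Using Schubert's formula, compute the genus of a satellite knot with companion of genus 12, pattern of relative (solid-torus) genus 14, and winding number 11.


Schubert: g(satellite) = g_rel(pattern) + |winding| * g(companion),
where g_rel(pattern) is the genus of the pattern relative to the solid torus.
= 14 + 11 * 12
= 14 + 132 = 146

146


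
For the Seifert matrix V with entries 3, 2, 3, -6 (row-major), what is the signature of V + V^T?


Step 1: V + V^T = [[6, 5], [5, -12]]
Step 2: trace = -6, det = -97
Step 3: Discriminant = (-6)^2 - 4*(-97) = 424
Step 4: Eigenvalues: 7.29563, -13.2956
Step 5: Signature = (# positive eigenvalues) - (# negative eigenvalues) = 0

0


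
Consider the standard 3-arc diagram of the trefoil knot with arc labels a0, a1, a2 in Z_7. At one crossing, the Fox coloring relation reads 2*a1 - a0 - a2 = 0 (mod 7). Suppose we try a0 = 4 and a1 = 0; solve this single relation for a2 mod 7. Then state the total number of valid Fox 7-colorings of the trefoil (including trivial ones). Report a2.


Step 1: Apply the given crossing relation 2*a1 - a0 - a2 = 0 (mod 7).
  a2 = 2*a1 - a0 mod 7
  a2 = 2*0 - 4 mod 7
  a2 = 0 - 4 mod 7
  a2 = -4 mod 7 = 3
Step 2: The trefoil has determinant 3.
  Number of Fox p-colorings (p prime) is p^2 if p = 3, else p.
  Since 7 does not divide 3, only trivial (constant) colorings exist.
  (So the trial a0 = 4, a1 = 0 with a0 != a1 does NOT extend to a valid coloring of the whole trefoil: the other two crossing relations require 3*(a1 - a0) = 0 (mod 7), which fails.)
  Total colorings = 7
Step 3: a2 = 3, total Fox 7-colorings = 7

3


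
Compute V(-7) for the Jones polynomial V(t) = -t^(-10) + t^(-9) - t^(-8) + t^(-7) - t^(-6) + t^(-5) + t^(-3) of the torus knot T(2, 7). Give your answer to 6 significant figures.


Substituting t = -7 into V(t) = -t^(-10) + t^(-9) - t^(-8) + t^(-7) - t^(-6) + t^(-5) + t^(-3):
  (-)t^(-10) = -3.54013e-09
  (+)t^(-9) = -2.47809e-08
  (-)t^(-8) = -1.73467e-07
  (+)t^(-7) = -1.21427e-06
  (-)t^(-6) = -8.49986e-06
  (+)t^(-5) = -5.9499e-05
  (+)t^(-3) = -0.00291545
Sum = (-3.54013e-09) + (-2.47809e-08) + (-1.73467e-07) + (-1.21427e-06) + (-8.49986e-06) + (-5.9499e-05) + (-0.00291545)
= -0.002984866826
Rounded to 6 significant figures: -0.00298487

-0.00298487


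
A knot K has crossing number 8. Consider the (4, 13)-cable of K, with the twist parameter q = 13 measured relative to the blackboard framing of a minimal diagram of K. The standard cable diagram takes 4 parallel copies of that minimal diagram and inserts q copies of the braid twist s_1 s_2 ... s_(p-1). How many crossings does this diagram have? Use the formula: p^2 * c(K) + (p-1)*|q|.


Step 1: Each of the c(K) crossings of the companion diagram becomes p*p = p^2 crossings among the p parallel strands, and each of the |q| twists s_1 s_2 ... s_(p-1) adds (p-1) crossings.
  Crossings = p^2 * c(K) + (p-1)*|q|
Step 2: = 4^2 * 8 + (4-1)*13
Step 3: = 16*8 + 3*13
Step 4: = 128 + 39 = 167

167


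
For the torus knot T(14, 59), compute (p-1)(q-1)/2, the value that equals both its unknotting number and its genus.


For a torus knot T(p,q), both the unknotting number and genus equal (p-1)(q-1)/2.
= (14-1)(59-1)/2
= 13*58/2
= 754/2 = 377

377


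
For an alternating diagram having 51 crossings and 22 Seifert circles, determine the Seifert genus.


For alternating knots, g = (c - s + 1)/2.
= (51 - 22 + 1)/2
= 30/2 = 15

15


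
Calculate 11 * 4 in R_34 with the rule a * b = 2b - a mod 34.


11 * 4 = 2*4 - 11 mod 34
= 8 - 11 mod 34
= -3 mod 34 = 31

31


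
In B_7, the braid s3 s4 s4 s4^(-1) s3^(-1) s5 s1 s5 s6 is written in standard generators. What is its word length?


The word length counts the number of generators (including inverses).
Listing each generator: s3, s4, s4, s4^(-1), s3^(-1), s5, s1, s5, s6
There are 9 generators in this braid word.

9


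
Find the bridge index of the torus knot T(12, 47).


The bridge number of T(p,q) is min(p,q).
min(12, 47) = 12

12


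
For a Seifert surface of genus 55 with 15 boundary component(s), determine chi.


chi = 2 - 2g - b
= 2 - 2*55 - 15
= 2 - 110 - 15 = -123

-123


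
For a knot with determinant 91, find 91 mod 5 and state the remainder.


Step 1: A knot is p-colorable if and only if p divides its determinant.
Step 2: Compute 91 mod 5.
91 = 18 * 5 + 1
Step 3: 91 mod 5 = 1
Step 4: The knot is 5-colorable: no

1


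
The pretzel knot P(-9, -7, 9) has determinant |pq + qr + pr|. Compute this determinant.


Step 1: Compute pq + qr + pr.
pq = (-9)*(-7) = 63
qr = (-7)*9 = -63
pr = (-9)*9 = -81
pq + qr + pr = 63 + (-63) + (-81) = -81
Step 2: Take absolute value.
det(P(-9,-7,9)) = |-81| = 81

81


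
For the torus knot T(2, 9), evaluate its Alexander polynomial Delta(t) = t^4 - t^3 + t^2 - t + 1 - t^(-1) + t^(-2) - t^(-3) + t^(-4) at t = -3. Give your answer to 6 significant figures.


Substituting t = -3 into Delta(t) = t^4 - t^3 + t^2 - t + 1 - t^(-1) + t^(-2) - t^(-3) + t^(-4):
Term values: (81) + (27) + (9) + (3) + (1) + (0.333333) + (0.111111) + (0.037037) + (0.0123457)
Sum = 121.4938272
Rounded to 6 significant figures: 121.494

121.494


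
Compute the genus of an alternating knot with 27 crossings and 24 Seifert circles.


For alternating knots, g = (c - s + 1)/2.
= (27 - 24 + 1)/2
= 4/2 = 2

2


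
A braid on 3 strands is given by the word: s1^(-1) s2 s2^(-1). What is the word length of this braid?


The word length counts the number of generators (including inverses).
Listing each generator: s1^(-1), s2, s2^(-1)
There are 3 generators in this braid word.

3


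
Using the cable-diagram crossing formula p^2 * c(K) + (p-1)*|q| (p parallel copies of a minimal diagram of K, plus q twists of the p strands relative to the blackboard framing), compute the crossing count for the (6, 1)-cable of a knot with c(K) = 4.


Step 1: Each of the c(K) crossings of the companion diagram becomes p*p = p^2 crossings among the p parallel strands, and each of the |q| twists s_1 s_2 ... s_(p-1) adds (p-1) crossings.
  Crossings = p^2 * c(K) + (p-1)*|q|
Step 2: = 6^2 * 4 + (6-1)*1
Step 3: = 36*4 + 5*1
Step 4: = 144 + 5 = 149

149


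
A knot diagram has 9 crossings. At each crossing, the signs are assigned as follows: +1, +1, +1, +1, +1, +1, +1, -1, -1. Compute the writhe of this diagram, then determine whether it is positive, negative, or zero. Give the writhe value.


Step 1: Count positive crossings (+1).
Positive crossings: 7
Step 2: Count negative crossings (-1).
Negative crossings: 2
Step 3: Writhe = (positive) - (negative)
w = 7 - 2 = 5
Step 4: |w| = 5, and w is positive

5


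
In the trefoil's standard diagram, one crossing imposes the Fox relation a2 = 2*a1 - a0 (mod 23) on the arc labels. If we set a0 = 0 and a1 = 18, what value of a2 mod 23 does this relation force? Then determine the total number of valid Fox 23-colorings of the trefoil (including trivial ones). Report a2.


Step 1: Apply the given crossing relation 2*a1 - a0 - a2 = 0 (mod 23).
  a2 = 2*a1 - a0 mod 23
  a2 = 2*18 - 0 mod 23
  a2 = 36 - 0 mod 23
  a2 = 36 mod 23 = 13
Step 2: The trefoil has determinant 3.
  Number of Fox p-colorings (p prime) is p^2 if p = 3, else p.
  Since 23 does not divide 3, only trivial (constant) colorings exist.
  (So the trial a0 = 0, a1 = 18 with a0 != a1 does NOT extend to a valid coloring of the whole trefoil: the other two crossing relations require 3*(a1 - a0) = 0 (mod 23), which fails.)
  Total colorings = 23
Step 3: a2 = 13, total Fox 23-colorings = 23

13


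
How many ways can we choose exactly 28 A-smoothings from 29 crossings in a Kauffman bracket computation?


We choose which 28 of 29 crossings get A-smoothings.
C(29, 28) = 29! / (28! * 1!)
= 29

29


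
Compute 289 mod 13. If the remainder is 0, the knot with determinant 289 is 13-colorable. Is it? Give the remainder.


Step 1: A knot is p-colorable if and only if p divides its determinant.
Step 2: Compute 289 mod 13.
289 = 22 * 13 + 3
Step 3: 289 mod 13 = 3
Step 4: The knot is 13-colorable: no

3


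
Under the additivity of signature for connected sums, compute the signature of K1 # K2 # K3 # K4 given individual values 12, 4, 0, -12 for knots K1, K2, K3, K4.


The signature is additive under connected sum.
signature(K1 # K2 # K3 # K4) = (12) + (4) + (0) + (-12)
= 4

4


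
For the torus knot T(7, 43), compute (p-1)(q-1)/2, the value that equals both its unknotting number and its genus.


For a torus knot T(p,q), both the unknotting number and genus equal (p-1)(q-1)/2.
= (7-1)(43-1)/2
= 6*42/2
= 252/2 = 126

126


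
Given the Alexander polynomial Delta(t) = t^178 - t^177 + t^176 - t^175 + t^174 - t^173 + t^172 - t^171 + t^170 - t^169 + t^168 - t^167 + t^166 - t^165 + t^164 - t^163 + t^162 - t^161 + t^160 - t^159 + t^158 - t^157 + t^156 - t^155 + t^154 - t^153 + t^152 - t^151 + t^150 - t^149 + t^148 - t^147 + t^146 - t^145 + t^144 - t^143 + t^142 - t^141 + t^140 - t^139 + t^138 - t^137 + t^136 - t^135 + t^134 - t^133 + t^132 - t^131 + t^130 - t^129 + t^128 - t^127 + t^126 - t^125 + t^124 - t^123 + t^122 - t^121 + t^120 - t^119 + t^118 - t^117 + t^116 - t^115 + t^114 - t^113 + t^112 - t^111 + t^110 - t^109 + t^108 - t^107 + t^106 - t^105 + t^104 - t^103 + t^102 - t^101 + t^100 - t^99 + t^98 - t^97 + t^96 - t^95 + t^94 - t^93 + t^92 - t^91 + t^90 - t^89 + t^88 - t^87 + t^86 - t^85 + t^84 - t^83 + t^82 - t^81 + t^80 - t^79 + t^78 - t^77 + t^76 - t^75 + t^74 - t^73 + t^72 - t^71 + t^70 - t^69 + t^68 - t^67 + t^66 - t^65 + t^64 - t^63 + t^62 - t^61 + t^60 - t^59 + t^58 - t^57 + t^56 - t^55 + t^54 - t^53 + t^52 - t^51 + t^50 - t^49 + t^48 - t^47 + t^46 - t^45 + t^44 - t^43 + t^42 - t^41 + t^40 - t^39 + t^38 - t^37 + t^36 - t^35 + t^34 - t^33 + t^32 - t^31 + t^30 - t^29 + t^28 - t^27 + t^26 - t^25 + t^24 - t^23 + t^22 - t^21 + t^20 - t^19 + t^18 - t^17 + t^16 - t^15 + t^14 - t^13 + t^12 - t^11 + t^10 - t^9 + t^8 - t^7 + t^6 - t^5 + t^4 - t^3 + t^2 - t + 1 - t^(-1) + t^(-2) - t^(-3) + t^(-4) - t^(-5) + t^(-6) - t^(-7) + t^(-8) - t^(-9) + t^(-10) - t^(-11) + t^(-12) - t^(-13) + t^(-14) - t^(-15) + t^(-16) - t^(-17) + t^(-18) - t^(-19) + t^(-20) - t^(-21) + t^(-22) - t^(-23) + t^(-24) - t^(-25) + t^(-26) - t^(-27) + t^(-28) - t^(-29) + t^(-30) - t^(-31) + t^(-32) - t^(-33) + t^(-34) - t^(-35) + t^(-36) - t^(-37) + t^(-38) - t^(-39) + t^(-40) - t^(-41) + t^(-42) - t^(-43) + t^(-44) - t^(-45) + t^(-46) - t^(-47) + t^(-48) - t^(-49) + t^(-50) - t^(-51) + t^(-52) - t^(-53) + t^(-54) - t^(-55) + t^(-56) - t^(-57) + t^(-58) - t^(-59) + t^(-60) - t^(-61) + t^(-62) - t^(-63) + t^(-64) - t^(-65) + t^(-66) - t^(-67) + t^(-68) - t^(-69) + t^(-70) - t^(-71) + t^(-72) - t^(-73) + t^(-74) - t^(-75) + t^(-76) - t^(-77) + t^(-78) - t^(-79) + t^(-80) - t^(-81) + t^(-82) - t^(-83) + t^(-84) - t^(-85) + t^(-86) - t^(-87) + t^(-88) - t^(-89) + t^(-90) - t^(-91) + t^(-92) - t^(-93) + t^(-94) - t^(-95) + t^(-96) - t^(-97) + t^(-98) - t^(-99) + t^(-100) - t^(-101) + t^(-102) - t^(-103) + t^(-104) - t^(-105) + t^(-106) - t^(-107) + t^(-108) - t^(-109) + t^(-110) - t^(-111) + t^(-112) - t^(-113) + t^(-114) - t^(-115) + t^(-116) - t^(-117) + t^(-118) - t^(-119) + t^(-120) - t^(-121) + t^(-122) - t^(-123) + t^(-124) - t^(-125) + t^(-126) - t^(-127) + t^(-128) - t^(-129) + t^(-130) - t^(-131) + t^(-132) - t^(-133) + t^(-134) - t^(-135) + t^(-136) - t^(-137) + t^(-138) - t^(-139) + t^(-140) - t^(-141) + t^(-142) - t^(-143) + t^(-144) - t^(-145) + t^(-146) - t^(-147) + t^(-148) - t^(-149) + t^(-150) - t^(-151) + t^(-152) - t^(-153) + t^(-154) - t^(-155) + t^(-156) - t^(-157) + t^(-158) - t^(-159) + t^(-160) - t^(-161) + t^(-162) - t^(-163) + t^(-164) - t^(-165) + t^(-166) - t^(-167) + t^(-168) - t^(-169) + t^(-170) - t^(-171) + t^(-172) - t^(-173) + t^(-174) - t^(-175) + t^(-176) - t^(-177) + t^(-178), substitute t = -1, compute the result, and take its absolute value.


Step 1: The polynomial has 357 terms with alternating signs, exponents from 178 down to -178.
Step 2: Substitute t = -1. The i-th term has coefficient (-1)^i and exponent (m-i),
  so its value is (-1)^i * (-1)^(m-i) = (-1)^m = 1 for every i.
Step 3: All 357 terms equal 1, so Delta(-1) = 357 * (1) = 357
Step 4: |Delta(-1)| = 357

357


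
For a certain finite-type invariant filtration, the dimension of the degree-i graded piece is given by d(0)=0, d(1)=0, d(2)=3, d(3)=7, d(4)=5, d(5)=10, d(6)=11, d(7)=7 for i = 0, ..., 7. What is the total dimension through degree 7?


Total dimension = d(0) + d(1) + ... + d(7)
= 0 + 0 + 3 + 7 + 5 + 10 + 11 + 7
= 43

43


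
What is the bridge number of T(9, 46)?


The bridge number of T(p,q) is min(p,q).
min(9, 46) = 9

9


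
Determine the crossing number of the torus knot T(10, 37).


For a torus knot T(p, q) with gcd(p,q)=1,
the crossing number is min(p*(q-1), q*(p-1)).
p*(q-1) = 10*36 = 360
q*(p-1) = 37*9 = 333
min(360, 333) = 333

333


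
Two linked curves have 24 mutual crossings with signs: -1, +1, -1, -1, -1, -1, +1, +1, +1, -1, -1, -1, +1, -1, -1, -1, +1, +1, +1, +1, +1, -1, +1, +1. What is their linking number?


Step 1: Count positive crossings: 12
Step 2: Count negative crossings: 12
Step 3: Sum of signs = 12 - 12 = 0
Step 4: Linking number = sum/2 = 0/2 = 0

0


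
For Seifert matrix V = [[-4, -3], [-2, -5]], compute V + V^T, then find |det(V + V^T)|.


Step 1: Form V + V^T where V = [[-4, -3], [-2, -5]]
  V^T = [[-4, -2], [-3, -5]]
  V + V^T = [[-8, -5], [-5, -10]]
Step 2: det(V + V^T) = (-8)*(-10) - (-5)*(-5)
  = 80 - 25 = 55
Step 3: Knot determinant = |det(V + V^T)| = |55| = 55

55


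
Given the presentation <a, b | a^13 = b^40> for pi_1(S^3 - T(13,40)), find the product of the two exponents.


The relation is a^13 = b^40.
Product of exponents = 13 * 40
= 520

520


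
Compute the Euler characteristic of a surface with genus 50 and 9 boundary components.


chi = 2 - 2g - b
= 2 - 2*50 - 9
= 2 - 100 - 9 = -107

-107


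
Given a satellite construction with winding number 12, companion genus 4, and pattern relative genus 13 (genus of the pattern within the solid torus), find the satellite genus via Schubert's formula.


Schubert: g(satellite) = g_rel(pattern) + |winding| * g(companion),
where g_rel(pattern) is the genus of the pattern relative to the solid torus.
= 13 + 12 * 4
= 13 + 48 = 61

61


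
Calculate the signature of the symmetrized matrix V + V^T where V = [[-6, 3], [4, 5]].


Step 1: V + V^T = [[-12, 7], [7, 10]]
Step 2: trace = -2, det = -169
Step 3: Discriminant = (-2)^2 - 4*(-169) = 680
Step 4: Eigenvalues: 12.0384, -14.0384
Step 5: Signature = (# positive eigenvalues) - (# negative eigenvalues) = 0

0


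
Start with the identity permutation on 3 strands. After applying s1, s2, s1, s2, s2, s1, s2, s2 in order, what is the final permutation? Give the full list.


Starting with identity [1, 2, 3].
Apply generators in sequence:
  After s1: [2, 1, 3]
  After s2: [2, 3, 1]
  After s1: [3, 2, 1]
  After s2: [3, 1, 2]
  After s2: [3, 2, 1]
  After s1: [2, 3, 1]
  After s2: [2, 1, 3]
  After s2: [2, 3, 1]
Final permutation: [2, 3, 1]

[2, 3, 1]


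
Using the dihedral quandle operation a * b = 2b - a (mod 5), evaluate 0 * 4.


0 * 4 = 2*4 - 0 mod 5
= 8 - 0 mod 5
= 8 mod 5 = 3

3


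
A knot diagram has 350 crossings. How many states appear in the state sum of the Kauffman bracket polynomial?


Each crossing contributes 2 choices (A-smoothing or B-smoothing).
Total states = 2^350 = 2293498615990071511610820895302086940796564989168281123737588839386922876088484808070018553110125686554624

2293498615990071511610820895302086940796564989168281123737588839386922876088484808070018553110125686554624


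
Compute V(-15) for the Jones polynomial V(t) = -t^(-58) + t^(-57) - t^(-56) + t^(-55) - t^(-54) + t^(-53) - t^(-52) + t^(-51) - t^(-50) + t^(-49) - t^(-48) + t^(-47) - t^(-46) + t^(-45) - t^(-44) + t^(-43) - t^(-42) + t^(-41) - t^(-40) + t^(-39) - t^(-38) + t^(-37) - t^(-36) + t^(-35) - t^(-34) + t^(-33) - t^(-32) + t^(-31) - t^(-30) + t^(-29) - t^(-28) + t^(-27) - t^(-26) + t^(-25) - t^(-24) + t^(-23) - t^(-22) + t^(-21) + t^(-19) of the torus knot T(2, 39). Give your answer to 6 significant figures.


Substituting t = -15 into V(t) = -t^(-58) + t^(-57) - t^(-56) + t^(-55) - t^(-54) + t^(-53) - t^(-52) + t^(-51) - t^(-50) + t^(-49) - t^(-48) + t^(-47) - t^(-46) + t^(-45) - t^(-44) + t^(-43) - t^(-42) + t^(-41) - t^(-40) + t^(-39) - t^(-38) + t^(-37) - t^(-36) + t^(-35) - t^(-34) + t^(-33) - t^(-32) + t^(-31) - t^(-30) + t^(-29) - t^(-28) + t^(-27) - t^(-26) + t^(-25) - t^(-24) + t^(-23) - t^(-22) + t^(-21) + t^(-19):
  (-)t^(-58) = -6.11937e-69
  (+)t^(-57) = -9.17906e-68
  (-)t^(-56) = -1.37686e-66
  (+)t^(-55) = -2.06529e-65
  (-)t^(-54) = -3.09793e-64
  (+)t^(-53) = -4.6469e-63
  (-)t^(-52) = -6.97035e-62
  (+)t^(-51) = -1.04555e-60
  (-)t^(-50) = -1.56833e-59
  (+)t^(-49) = -2.35249e-58
  (-)t^(-48) = -3.52874e-57
  (+)t^(-47) = -5.29311e-56
  (-)t^(-46) = -7.93966e-55
  (+)t^(-45) = -1.19095e-53
  (-)t^(-44) = -1.78642e-52
  (+)t^(-43) = -2.67964e-51
  (-)t^(-42) = -4.01945e-50
  (+)t^(-41) = -6.02918e-49
  (-)t^(-40) = -9.04377e-48
  (+)t^(-39) = -1.35657e-46
  (-)t^(-38) = -2.03485e-45
  (+)t^(-37) = -3.05227e-44
  (-)t^(-36) = -4.57841e-43
  (+)t^(-35) = -6.86761e-42
  (-)t^(-34) = -1.03014e-40
  (+)t^(-33) = -1.54521e-39
  (-)t^(-32) = -2.31782e-38
  (+)t^(-31) = -3.47673e-37
  (-)t^(-30) = -5.2151e-36
  (+)t^(-29) = -7.82264e-35
  (-)t^(-28) = -1.1734e-33
  (+)t^(-27) = -1.76009e-32
  (-)t^(-26) = -2.64014e-31
  (+)t^(-25) = -3.96021e-30
  (-)t^(-24) = -5.94032e-29
  (+)t^(-23) = -8.91048e-28
  (-)t^(-22) = -1.33657e-26
  (+)t^(-21) = -2.00486e-25
  (+)t^(-19) = -4.51093e-23
Sum = (-6.11937e-69) + (-9.17906e-68) + (-1.37686e-66) + (-2.06529e-65) + (-3.09793e-64) + (-4.6469e-63) + (-6.97035e-62) + (-1.04555e-60) + (-1.56833e-59) + (-2.35249e-58) + (-3.52874e-57) + (-5.29311e-56) + (-7.93966e-55) + (-1.19095e-53) + (-1.78642e-52) + (-2.67964e-51) + (-4.01945e-50) + (-6.02918e-49) + (-9.04377e-48) + (-1.35657e-46) + (-2.03485e-45) + (-3.05227e-44) + (-4.57841e-43) + (-6.86761e-42) + (-1.03014e-40) + (-1.54521e-39) + (-2.31782e-38) + (-3.47673e-37) + (-5.2151e-36) + (-7.82264e-35) + (-1.1734e-33) + (-1.76009e-32) + (-2.64014e-31) + (-3.96021e-30) + (-5.94032e-29) + (-8.91048e-28) + (-1.33657e-26) + (-2.00486e-25) + (-4.51093e-23)
= -4.532410516e-23
Rounded to 6 significant figures: -4.53241e-23

-4.53241e-23


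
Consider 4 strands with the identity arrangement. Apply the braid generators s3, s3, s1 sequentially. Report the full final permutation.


Starting with identity [1, 2, 3, 4].
Apply generators in sequence:
  After s3: [1, 2, 4, 3]
  After s3: [1, 2, 3, 4]
  After s1: [2, 1, 3, 4]
Final permutation: [2, 1, 3, 4]

[2, 1, 3, 4]


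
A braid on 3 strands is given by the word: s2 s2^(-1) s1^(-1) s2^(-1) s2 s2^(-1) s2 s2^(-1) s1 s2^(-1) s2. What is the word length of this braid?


The word length counts the number of generators (including inverses).
Listing each generator: s2, s2^(-1), s1^(-1), s2^(-1), s2, s2^(-1), s2, s2^(-1), s1, s2^(-1), s2
There are 11 generators in this braid word.

11


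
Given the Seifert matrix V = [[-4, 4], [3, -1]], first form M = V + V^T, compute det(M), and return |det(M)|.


Step 1: Form V + V^T where V = [[-4, 4], [3, -1]]
  V^T = [[-4, 3], [4, -1]]
  V + V^T = [[-8, 7], [7, -2]]
Step 2: det(V + V^T) = (-8)*(-2) - 7*7
  = 16 - 49 = -33
Step 3: Knot determinant = |det(V + V^T)| = |-33| = 33

33


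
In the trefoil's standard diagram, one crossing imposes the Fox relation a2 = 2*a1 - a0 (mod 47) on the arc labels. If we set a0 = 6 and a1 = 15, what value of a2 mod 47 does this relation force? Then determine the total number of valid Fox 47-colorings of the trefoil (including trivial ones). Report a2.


Step 1: Apply the given crossing relation 2*a1 - a0 - a2 = 0 (mod 47).
  a2 = 2*a1 - a0 mod 47
  a2 = 2*15 - 6 mod 47
  a2 = 30 - 6 mod 47
  a2 = 24 mod 47 = 24
Step 2: The trefoil has determinant 3.
  Number of Fox p-colorings (p prime) is p^2 if p = 3, else p.
  Since 47 does not divide 3, only trivial (constant) colorings exist.
  (So the trial a0 = 6, a1 = 15 with a0 != a1 does NOT extend to a valid coloring of the whole trefoil: the other two crossing relations require 3*(a1 - a0) = 0 (mod 47), which fails.)
  Total colorings = 47
Step 3: a2 = 24, total Fox 47-colorings = 47

24


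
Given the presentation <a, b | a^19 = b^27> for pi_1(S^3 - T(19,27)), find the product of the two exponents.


The relation is a^19 = b^27.
Product of exponents = 19 * 27
= 513

513


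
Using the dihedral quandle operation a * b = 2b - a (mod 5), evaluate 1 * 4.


1 * 4 = 2*4 - 1 mod 5
= 8 - 1 mod 5
= 7 mod 5 = 2

2


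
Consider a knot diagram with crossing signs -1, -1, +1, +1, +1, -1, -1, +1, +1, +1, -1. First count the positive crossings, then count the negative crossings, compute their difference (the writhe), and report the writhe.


Step 1: Count positive crossings (+1).
Positive crossings: 6
Step 2: Count negative crossings (-1).
Negative crossings: 5
Step 3: Writhe = (positive) - (negative)
w = 6 - 5 = 1
Step 4: |w| = 1, and w is positive

1


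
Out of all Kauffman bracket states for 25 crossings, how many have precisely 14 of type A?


We choose which 14 of 25 crossings get A-smoothings.
C(25, 14) = 25! / (14! * 11!)
= 4457400

4457400


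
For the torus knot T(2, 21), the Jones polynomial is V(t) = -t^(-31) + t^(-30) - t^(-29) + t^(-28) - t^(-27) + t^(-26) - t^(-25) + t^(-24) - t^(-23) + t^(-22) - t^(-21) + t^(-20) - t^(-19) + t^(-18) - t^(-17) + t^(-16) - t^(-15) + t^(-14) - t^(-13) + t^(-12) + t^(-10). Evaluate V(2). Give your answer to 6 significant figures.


Substituting t = 2 into V(t) = -t^(-31) + t^(-30) - t^(-29) + t^(-28) - t^(-27) + t^(-26) - t^(-25) + t^(-24) - t^(-23) + t^(-22) - t^(-21) + t^(-20) - t^(-19) + t^(-18) - t^(-17) + t^(-16) - t^(-15) + t^(-14) - t^(-13) + t^(-12) + t^(-10):
  (-)t^(-31) = -4.65661e-10
  (+)t^(-30) = 9.31323e-10
  (-)t^(-29) = -1.86265e-09
  (+)t^(-28) = 3.72529e-09
  (-)t^(-27) = -7.45058e-09
  (+)t^(-26) = 1.49012e-08
  (-)t^(-25) = -2.98023e-08
  (+)t^(-24) = 5.96046e-08
  (-)t^(-23) = -1.19209e-07
  (+)t^(-22) = 2.38419e-07
  (-)t^(-21) = -4.76837e-07
  (+)t^(-20) = 9.53674e-07
  (-)t^(-19) = -1.90735e-06
  (+)t^(-18) = 3.8147e-06
  (-)t^(-17) = -7.62939e-06
  (+)t^(-16) = 1.52588e-05
  (-)t^(-15) = -3.05176e-05
  (+)t^(-14) = 6.10352e-05
  (-)t^(-13) = -0.00012207
  (+)t^(-12) = 0.000244141
  (+)t^(-10) = 0.000976562
Sum = (-4.65661e-10) + (9.31323e-10) + (-1.86265e-09) + (3.72529e-09) + (-7.45058e-09) + (1.49012e-08) + (-2.98023e-08) + (5.96046e-08) + (-1.19209e-07) + (2.38419e-07) + (-4.76837e-07) + (9.53674e-07) + (-1.90735e-06) + (3.8147e-06) + (-7.62939e-06) + (1.52588e-05) + (-3.05176e-05) + (6.10352e-05) + (-0.00012207) + (0.000244141) + (0.000976562)
= 0.001139322761
Rounded to 6 significant figures: 0.00113932

0.00113932


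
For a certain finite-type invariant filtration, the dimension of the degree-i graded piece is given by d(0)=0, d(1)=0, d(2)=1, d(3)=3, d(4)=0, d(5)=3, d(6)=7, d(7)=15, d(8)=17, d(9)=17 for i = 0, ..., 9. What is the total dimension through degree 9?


Total dimension = d(0) + d(1) + ... + d(9)
= 0 + 0 + 1 + 3 + 0 + 3 + 7 + 15 + 17 + 17
= 63

63


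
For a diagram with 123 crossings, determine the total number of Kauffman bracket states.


Each crossing contributes 2 choices (A-smoothing or B-smoothing).
Total states = 2^123 = 10633823966279326983230456482242756608

10633823966279326983230456482242756608


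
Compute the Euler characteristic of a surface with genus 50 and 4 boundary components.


chi = 2 - 2g - b
= 2 - 2*50 - 4
= 2 - 100 - 4 = -102

-102


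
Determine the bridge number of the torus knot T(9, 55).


The bridge number of T(p,q) is min(p,q).
min(9, 55) = 9

9


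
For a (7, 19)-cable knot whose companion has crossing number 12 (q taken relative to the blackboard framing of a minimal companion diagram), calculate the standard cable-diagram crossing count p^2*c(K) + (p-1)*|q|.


Step 1: Each of the c(K) crossings of the companion diagram becomes p*p = p^2 crossings among the p parallel strands, and each of the |q| twists s_1 s_2 ... s_(p-1) adds (p-1) crossings.
  Crossings = p^2 * c(K) + (p-1)*|q|
Step 2: = 7^2 * 12 + (7-1)*19
Step 3: = 49*12 + 6*19
Step 4: = 588 + 114 = 702

702


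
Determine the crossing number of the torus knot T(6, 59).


For a torus knot T(p, q) with gcd(p,q)=1,
the crossing number is min(p*(q-1), q*(p-1)).
p*(q-1) = 6*58 = 348
q*(p-1) = 59*5 = 295
min(348, 295) = 295

295


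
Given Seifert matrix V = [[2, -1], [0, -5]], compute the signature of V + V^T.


Step 1: V + V^T = [[4, -1], [-1, -10]]
Step 2: trace = -6, det = -41
Step 3: Discriminant = (-6)^2 - 4*(-41) = 200
Step 4: Eigenvalues: 4.07107, -10.0711
Step 5: Signature = (# positive eigenvalues) - (# negative eigenvalues) = 0

0


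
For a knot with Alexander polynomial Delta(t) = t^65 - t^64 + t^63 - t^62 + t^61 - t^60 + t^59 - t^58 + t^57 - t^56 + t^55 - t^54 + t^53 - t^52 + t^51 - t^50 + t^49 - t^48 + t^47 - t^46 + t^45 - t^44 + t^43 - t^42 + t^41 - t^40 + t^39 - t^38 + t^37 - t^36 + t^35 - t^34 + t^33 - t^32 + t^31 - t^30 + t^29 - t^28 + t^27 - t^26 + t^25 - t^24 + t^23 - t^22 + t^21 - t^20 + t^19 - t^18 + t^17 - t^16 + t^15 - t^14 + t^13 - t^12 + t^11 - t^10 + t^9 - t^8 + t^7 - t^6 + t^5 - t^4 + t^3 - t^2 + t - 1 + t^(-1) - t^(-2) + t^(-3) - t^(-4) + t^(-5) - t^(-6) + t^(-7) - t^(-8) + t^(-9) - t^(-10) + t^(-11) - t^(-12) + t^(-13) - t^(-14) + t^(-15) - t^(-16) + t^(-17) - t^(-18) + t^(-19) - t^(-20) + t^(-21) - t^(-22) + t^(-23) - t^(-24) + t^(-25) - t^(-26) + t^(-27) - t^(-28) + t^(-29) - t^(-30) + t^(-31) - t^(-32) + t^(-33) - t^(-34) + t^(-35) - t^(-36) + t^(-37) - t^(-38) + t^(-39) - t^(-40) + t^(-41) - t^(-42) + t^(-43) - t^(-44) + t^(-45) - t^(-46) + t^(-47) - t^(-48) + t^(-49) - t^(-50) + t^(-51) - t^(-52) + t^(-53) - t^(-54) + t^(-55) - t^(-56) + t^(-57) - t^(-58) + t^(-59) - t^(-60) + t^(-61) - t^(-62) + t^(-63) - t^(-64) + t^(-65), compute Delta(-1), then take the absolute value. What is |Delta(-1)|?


Step 1: The polynomial has 131 terms with alternating signs, exponents from 65 down to -65.
Step 2: Substitute t = -1. The i-th term has coefficient (-1)^i and exponent (m-i),
  so its value is (-1)^i * (-1)^(m-i) = (-1)^m = -1 for every i.
Step 3: All 131 terms equal -1, so Delta(-1) = 131 * (-1) = -131
Step 4: |Delta(-1)| = 131

131


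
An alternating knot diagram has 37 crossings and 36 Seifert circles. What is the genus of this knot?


For alternating knots, g = (c - s + 1)/2.
= (37 - 36 + 1)/2
= 2/2 = 1

1


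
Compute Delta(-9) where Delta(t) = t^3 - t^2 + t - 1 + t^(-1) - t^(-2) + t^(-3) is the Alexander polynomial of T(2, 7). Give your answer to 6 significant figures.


Substituting t = -9 into Delta(t) = t^3 - t^2 + t - 1 + t^(-1) - t^(-2) + t^(-3):
Term values: (-729) + (-81) + (-9) + (-1) + (-0.111111) + (-0.0123457) + (-0.00137174)
Sum = -820.1248285
Rounded to 6 significant figures: -820.125

-820.125


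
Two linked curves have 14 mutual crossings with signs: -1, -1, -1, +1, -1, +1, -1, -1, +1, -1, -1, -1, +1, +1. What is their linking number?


Step 1: Count positive crossings: 5
Step 2: Count negative crossings: 9
Step 3: Sum of signs = 5 - 9 = -4
Step 4: Linking number = sum/2 = -4/2 = -2

-2


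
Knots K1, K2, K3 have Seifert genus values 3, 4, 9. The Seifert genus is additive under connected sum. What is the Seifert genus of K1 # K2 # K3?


The Seifert genus is additive under connected sum.
Seifert genus(K1 # K2 # K3) = (3) + (4) + (9)
= 16

16


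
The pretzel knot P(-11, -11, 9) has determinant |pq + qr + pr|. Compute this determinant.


Step 1: Compute pq + qr + pr.
pq = (-11)*(-11) = 121
qr = (-11)*9 = -99
pr = (-11)*9 = -99
pq + qr + pr = 121 + (-99) + (-99) = -77
Step 2: Take absolute value.
det(P(-11,-11,9)) = |-77| = 77

77


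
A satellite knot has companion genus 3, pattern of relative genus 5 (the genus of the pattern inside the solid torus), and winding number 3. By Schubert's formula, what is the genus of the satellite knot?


Schubert: g(satellite) = g_rel(pattern) + |winding| * g(companion),
where g_rel(pattern) is the genus of the pattern relative to the solid torus.
= 5 + 3 * 3
= 5 + 9 = 14

14


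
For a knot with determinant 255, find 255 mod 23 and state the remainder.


Step 1: A knot is p-colorable if and only if p divides its determinant.
Step 2: Compute 255 mod 23.
255 = 11 * 23 + 2
Step 3: 255 mod 23 = 2
Step 4: The knot is 23-colorable: no

2


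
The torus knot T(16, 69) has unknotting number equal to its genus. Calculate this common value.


For a torus knot T(p,q), both the unknotting number and genus equal (p-1)(q-1)/2.
= (16-1)(69-1)/2
= 15*68/2
= 1020/2 = 510

510


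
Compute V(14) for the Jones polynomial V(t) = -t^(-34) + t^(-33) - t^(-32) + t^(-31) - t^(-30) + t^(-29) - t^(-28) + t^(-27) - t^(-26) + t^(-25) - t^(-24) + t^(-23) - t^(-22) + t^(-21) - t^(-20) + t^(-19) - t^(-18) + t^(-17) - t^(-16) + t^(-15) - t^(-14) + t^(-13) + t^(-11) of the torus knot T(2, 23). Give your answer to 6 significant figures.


Substituting t = 14 into V(t) = -t^(-34) + t^(-33) - t^(-32) + t^(-31) - t^(-30) + t^(-29) - t^(-28) + t^(-27) - t^(-26) + t^(-25) - t^(-24) + t^(-23) - t^(-22) + t^(-21) - t^(-20) + t^(-19) - t^(-18) + t^(-17) - t^(-16) + t^(-15) - t^(-14) + t^(-13) + t^(-11):
  (-)t^(-34) = -1.07559e-39
  (+)t^(-33) = 1.50583e-38
  (-)t^(-32) = -2.10816e-37
  (+)t^(-31) = 2.95142e-36
  (-)t^(-30) = -4.13199e-35
  (+)t^(-29) = 5.78478e-34
  (-)t^(-28) = -8.09869e-33
  (+)t^(-27) = 1.13382e-31
  (-)t^(-26) = -1.58734e-30
  (+)t^(-25) = 2.22228e-29
  (-)t^(-24) = -3.11119e-28
  (+)t^(-23) = 4.35567e-27
  (-)t^(-22) = -6.09794e-26
  (+)t^(-21) = 8.53712e-25
  (-)t^(-20) = -1.1952e-23
  (+)t^(-19) = 1.67327e-22
  (-)t^(-18) = -2.34258e-21
  (+)t^(-17) = 3.27962e-20
  (-)t^(-16) = -4.59147e-19
  (+)t^(-15) = 6.42805e-18
  (-)t^(-14) = -8.99927e-17
  (+)t^(-13) = 1.2599e-15
  (+)t^(-11) = 2.4694e-13
Sum = (-1.07559e-39) + (1.50583e-38) + (-2.10816e-37) + (2.95142e-36) + (-4.13199e-35) + (5.78478e-34) + (-8.09869e-33) + (1.13382e-31) + (-1.58734e-30) + (2.22228e-29) + (-3.11119e-28) + (4.35567e-27) + (-6.09794e-26) + (8.53712e-25) + (-1.1952e-23) + (1.67327e-22) + (-2.34258e-21) + (3.27962e-20) + (-4.59147e-19) + (6.42805e-18) + (-8.99927e-17) + (1.2599e-15) + (2.4694e-13)
= 2.481159983e-13
Rounded to 6 significant figures: 2.48116e-13

2.48116e-13


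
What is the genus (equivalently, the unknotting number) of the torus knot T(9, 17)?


For a torus knot T(p,q), both the unknotting number and genus equal (p-1)(q-1)/2.
= (9-1)(17-1)/2
= 8*16/2
= 128/2 = 64

64


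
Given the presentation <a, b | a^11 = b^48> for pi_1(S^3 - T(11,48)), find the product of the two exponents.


The relation is a^11 = b^48.
Product of exponents = 11 * 48
= 528

528


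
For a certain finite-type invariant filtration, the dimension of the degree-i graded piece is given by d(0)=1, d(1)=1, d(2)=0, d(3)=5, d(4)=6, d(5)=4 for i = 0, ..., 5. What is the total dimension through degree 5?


Total dimension = d(0) + d(1) + ... + d(5)
= 1 + 1 + 0 + 5 + 6 + 4
= 17

17


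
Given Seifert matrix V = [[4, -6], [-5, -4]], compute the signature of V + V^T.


Step 1: V + V^T = [[8, -11], [-11, -8]]
Step 2: trace = 0, det = -185
Step 3: Discriminant = 0^2 - 4*(-185) = 740
Step 4: Eigenvalues: 13.6015, -13.6015
Step 5: Signature = (# positive eigenvalues) - (# negative eigenvalues) = 0

0


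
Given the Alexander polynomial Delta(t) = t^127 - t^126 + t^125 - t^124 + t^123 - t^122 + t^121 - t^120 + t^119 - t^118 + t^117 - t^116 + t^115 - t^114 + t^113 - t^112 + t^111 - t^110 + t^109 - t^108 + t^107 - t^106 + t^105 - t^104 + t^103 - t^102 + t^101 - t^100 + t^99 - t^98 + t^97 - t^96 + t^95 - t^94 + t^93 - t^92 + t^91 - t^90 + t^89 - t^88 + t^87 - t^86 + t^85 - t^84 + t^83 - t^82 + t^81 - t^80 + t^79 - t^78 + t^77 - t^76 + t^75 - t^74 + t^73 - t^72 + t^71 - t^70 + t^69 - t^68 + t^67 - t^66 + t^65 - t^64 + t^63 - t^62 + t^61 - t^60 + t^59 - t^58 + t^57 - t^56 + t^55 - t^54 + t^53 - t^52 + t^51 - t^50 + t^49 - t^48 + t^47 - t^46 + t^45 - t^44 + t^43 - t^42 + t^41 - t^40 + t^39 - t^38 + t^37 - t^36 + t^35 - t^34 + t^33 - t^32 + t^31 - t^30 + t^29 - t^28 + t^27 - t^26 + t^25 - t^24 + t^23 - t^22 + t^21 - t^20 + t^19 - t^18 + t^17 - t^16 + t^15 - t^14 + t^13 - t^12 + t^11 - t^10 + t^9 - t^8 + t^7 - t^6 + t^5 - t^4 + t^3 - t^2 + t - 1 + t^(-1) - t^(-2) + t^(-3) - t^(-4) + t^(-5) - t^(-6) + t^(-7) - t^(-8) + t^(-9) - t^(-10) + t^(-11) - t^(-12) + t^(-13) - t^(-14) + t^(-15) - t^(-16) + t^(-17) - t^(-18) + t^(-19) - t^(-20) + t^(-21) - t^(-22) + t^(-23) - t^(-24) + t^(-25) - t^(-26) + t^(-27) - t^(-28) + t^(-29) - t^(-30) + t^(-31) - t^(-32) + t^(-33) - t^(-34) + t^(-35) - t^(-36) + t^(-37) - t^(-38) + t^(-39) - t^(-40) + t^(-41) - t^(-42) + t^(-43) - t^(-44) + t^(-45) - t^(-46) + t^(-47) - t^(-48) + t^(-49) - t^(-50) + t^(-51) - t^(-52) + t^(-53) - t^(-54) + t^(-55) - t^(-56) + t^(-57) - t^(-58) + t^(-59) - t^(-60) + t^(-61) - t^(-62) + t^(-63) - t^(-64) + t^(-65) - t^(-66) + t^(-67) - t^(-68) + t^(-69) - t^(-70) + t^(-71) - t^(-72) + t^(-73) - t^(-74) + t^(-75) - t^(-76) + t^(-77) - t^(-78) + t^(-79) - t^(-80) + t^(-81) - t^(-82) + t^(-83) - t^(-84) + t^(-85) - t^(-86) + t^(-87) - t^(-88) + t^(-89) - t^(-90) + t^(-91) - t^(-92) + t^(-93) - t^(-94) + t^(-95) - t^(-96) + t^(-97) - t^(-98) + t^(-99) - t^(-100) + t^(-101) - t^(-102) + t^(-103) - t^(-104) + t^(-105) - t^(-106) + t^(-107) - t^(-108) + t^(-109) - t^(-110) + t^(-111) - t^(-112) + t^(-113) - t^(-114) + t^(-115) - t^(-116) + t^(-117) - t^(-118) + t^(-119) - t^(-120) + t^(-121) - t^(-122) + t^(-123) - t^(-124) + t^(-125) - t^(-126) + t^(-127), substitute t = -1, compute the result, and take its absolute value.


Step 1: The polynomial has 255 terms with alternating signs, exponents from 127 down to -127.
Step 2: Substitute t = -1. The i-th term has coefficient (-1)^i and exponent (m-i),
  so its value is (-1)^i * (-1)^(m-i) = (-1)^m = -1 for every i.
Step 3: All 255 terms equal -1, so Delta(-1) = 255 * (-1) = -255
Step 4: |Delta(-1)| = 255

255
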